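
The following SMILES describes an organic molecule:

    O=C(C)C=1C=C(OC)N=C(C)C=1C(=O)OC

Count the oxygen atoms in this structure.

4

Scan the SMILES for O atoms (remember two-letter symbols like Cl and Br are single atoms).
Oxygen count: 4.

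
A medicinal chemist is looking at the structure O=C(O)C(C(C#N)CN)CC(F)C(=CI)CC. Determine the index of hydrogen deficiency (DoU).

4

Molecular formula: C11H16FIN2O2.
DoU = (2C + 2 + N − H − X) / 2, where X is the halogen count and O/S are ignored.
    = (2·11 + 2 + 2 − 16 − 2) / 2 = 8 / 2 = 4.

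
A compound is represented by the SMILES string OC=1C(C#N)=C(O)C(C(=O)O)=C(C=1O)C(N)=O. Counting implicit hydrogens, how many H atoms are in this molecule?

6

Walk through each heavy atom and fill implicit hydrogens from standard valence (C 4, N 3, O 2, S 2, halogen 1):
  atom 1: O, bond orders sum to 1 (valence 2) → 1 H
  atom 2: C, bond orders sum to 4 (valence 4) → 0 H
  atom 3: C, bond orders sum to 4 (valence 4) → 0 H
  atom 4: C, bond orders sum to 4 (valence 4) → 0 H
  atom 5: N, bond orders sum to 3 (valence 3) → 0 H
  atom 6: C, bond orders sum to 4 (valence 4) → 0 H
  atom 7: O, bond orders sum to 1 (valence 2) → 1 H
  atom 8: C, bond orders sum to 4 (valence 4) → 0 H
  atom 9: C, bond orders sum to 4 (valence 4) → 0 H
  atom 10: O, bond orders sum to 2 (valence 2) → 0 H
  atom 11: O, bond orders sum to 1 (valence 2) → 1 H
  atom 12: C, bond orders sum to 4 (valence 4) → 0 H
  atom 13: C, bond orders sum to 4 (valence 4) → 0 H
  atom 14: O, bond orders sum to 1 (valence 2) → 1 H
  atom 15: C, bond orders sum to 4 (valence 4) → 0 H
  atom 16: N, bond orders sum to 1 (valence 3) → 2 H
  atom 17: O, bond orders sum to 2 (valence 2) → 0 H
Total hydrogens: 6.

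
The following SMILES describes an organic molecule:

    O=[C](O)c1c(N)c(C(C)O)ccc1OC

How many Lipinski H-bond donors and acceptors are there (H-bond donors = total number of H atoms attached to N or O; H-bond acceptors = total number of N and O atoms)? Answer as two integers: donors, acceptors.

4, 5

Donors: find every N or O and count the H atoms it carries.
  atom 1 (O): bond orders sum to 2 → 0 H
  atom 3 (O): bond orders sum to 1 → 1 H
  atom 6 (N): bond orders sum to 1 → 2 H
  atom 10 (O): bond orders sum to 1 → 1 H
  atom 14 (O): bond orders sum to 2 → 0 H
Lipinski HBD = 4.
Acceptors: N atoms = 1, O atoms = 4 → HBA = 5.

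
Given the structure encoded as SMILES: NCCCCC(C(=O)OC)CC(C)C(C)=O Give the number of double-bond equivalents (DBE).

Degree of unsaturation = (number of rings) + (number of π bonds).
Ring closures in the SMILES: 0.
π bonds: 2 double bonds (each 1 DoU) → 2 DoU from unsaturation.
Total DoU = 0 + 2 = 2.

2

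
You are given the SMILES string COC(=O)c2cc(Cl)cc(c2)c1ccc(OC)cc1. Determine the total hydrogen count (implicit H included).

Walk through each heavy atom and fill implicit hydrogens from standard valence (C 4, N 3, O 2, S 2, halogen 1); for lowercase aromatic atoms, an aromatic c carries 1 H when it has two neighbours and 0 H with three, and aromatic n carries 0 H:
  atom 1: C, bond orders sum to 1 (valence 4) → 3 H
  atom 2: O, bond orders sum to 2 (valence 2) → 0 H
  atom 3: C, bond orders sum to 4 (valence 4) → 0 H
  atom 4: O, bond orders sum to 2 (valence 2) → 0 H
  atom 5: aromatic c, 3 neighbours → 0 H
  atom 6: aromatic c, 2 neighbours → 1 H
  atom 7: aromatic c, 3 neighbours → 0 H
  atom 8: Cl (halogen, monovalent) → 0 H
  atom 9: aromatic c, 2 neighbours → 1 H
  atom 10: aromatic c, 3 neighbours → 0 H
  atom 11: aromatic c, 2 neighbours → 1 H
  atom 12: aromatic c, 3 neighbours → 0 H
  atom 13: aromatic c, 2 neighbours → 1 H
  atom 14: aromatic c, 2 neighbours → 1 H
  atom 15: aromatic c, 3 neighbours → 0 H
  atom 16: O, bond orders sum to 2 (valence 2) → 0 H
  atom 17: C, bond orders sum to 1 (valence 4) → 3 H
  atom 18: aromatic c, 2 neighbours → 1 H
  atom 19: aromatic c, 2 neighbours → 1 H
Total hydrogens: 13.

13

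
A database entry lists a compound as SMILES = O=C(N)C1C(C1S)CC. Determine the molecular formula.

C6H11NOS

Walk through each heavy atom and fill implicit hydrogens from standard valence (C 4, N 3, O 2, S 2, halogen 1):
  atom 1: O, bond orders sum to 2 (valence 2) → 0 H
  atom 2: C, bond orders sum to 4 (valence 4) → 0 H
  atom 3: N, bond orders sum to 1 (valence 3) → 2 H
  atom 4: C, bond orders sum to 3 (valence 4) → 1 H
  atom 5: C, bond orders sum to 3 (valence 4) → 1 H
  atom 6: C, bond orders sum to 3 (valence 4) → 1 H
  atom 7: S, bond orders sum to 1 (valence 2) → 1 H
  atom 8: C, bond orders sum to 2 (valence 4) → 2 H
  atom 9: C, bond orders sum to 1 (valence 4) → 3 H
Totals → C:6, H:11, N:1, O:1, S:1.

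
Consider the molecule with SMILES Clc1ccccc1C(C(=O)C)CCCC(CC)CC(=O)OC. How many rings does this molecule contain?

1

In SMILES, each pair of matching ring-closure digits denotes one ring-closing bond; the number of such bonds equals the number of independent rings.
Ring-closure bonds here: 1.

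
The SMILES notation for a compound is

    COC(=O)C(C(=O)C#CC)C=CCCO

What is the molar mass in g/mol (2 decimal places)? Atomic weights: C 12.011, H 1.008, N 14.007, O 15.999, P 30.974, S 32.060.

210.23 g/mol

First, the molecular formula is C11H14O4 (counting implicit H from valence).
  C: 11 × 12.011 = 132.121
  H: 14 × 1.008 = 14.112
  O: 4 × 15.999 = 63.996
Sum: 11×12.011 + 14×1.008 + 4×15.999 = 210.229 → 210.23 g/mol.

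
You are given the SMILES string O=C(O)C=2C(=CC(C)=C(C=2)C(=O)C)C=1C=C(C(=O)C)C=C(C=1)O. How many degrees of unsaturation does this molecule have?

11

Molecular formula: C18H16O5.
DoU = (2C + 2 + N − H − X) / 2, where X is the halogen count and O/S are ignored.
    = (2·18 + 2 + 0 − 16 − 0) / 2 = 22 / 2 = 11.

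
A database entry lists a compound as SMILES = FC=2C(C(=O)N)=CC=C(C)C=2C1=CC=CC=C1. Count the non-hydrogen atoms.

17

Every atom symbol written in the SMILES (organic subset) is one heavy atom; implicit H are not written.
Heavy atoms by element → C:14, F:1, N:1, O:1.
Total: 17.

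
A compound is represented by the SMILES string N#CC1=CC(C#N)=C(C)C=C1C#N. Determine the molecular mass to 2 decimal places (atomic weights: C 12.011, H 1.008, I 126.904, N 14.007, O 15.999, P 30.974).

First, the molecular formula is C10H5N3 (counting implicit H from valence).
  C: 10 × 12.011 = 120.110
  H: 5 × 1.008 = 5.040
  N: 3 × 14.007 = 42.021
Sum: 10×12.011 + 5×1.008 + 3×14.007 = 167.171 → 167.17 g/mol.

167.17 g/mol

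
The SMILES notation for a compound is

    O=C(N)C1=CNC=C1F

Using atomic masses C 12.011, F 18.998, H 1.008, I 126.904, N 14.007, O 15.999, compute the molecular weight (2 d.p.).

First, the molecular formula is C5H5FN2O (counting implicit H from valence).
  C: 5 × 12.011 = 60.055
  F: 1 × 18.998 = 18.998
  H: 5 × 1.008 = 5.040
  N: 2 × 14.007 = 28.014
  O: 1 × 15.999 = 15.999
Sum: 5×12.011 + 1×18.998 + 5×1.008 + 2×14.007 + 1×15.999 = 128.106 → 128.11 g/mol.

128.11 g/mol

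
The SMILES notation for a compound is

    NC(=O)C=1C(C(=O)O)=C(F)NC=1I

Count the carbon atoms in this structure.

Count every carbon token in the SMILES (each C, including those in ring-closure positions and inside branches).
Carbon count: 6.

6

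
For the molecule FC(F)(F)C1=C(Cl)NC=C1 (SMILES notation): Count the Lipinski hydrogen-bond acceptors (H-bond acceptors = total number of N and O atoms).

1

N atoms: 1; O atoms: 0.
Lipinski HBA = 1 + 0 = 1.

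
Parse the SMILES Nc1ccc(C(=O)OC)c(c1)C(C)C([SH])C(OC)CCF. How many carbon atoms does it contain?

Count every carbon token in the SMILES (each C, including those in ring-closure positions and inside branches).
Carbon count: 15.

15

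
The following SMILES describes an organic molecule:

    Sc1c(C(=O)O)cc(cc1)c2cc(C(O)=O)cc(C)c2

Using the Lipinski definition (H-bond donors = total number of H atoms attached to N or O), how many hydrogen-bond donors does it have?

Donors: find every N or O and count the H atoms it carries.
  atom 5 (O): bond orders sum to 2 → 0 H
  atom 6 (O): bond orders sum to 1 → 1 H
  atom 15 (O): bond orders sum to 1 → 1 H
  atom 16 (O): bond orders sum to 2 → 0 H
Lipinski HBD = 2.

2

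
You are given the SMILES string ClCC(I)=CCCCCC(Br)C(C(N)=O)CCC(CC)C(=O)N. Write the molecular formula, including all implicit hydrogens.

Walk through each heavy atom and fill implicit hydrogens from standard valence (C 4, N 3, O 2, S 2, halogen 1):
  atom 1: Cl (halogen, monovalent) → 0 H
  atom 2: C, bond orders sum to 2 (valence 4) → 2 H
  atom 3: C, bond orders sum to 4 (valence 4) → 0 H
  atom 4: I (halogen, monovalent) → 0 H
  atom 5: C, bond orders sum to 3 (valence 4) → 1 H
  atom 6: C, bond orders sum to 2 (valence 4) → 2 H
  atom 7: C, bond orders sum to 2 (valence 4) → 2 H
  atom 8: C, bond orders sum to 2 (valence 4) → 2 H
  atom 9: C, bond orders sum to 2 (valence 4) → 2 H
  atom 10: C, bond orders sum to 3 (valence 4) → 1 H
  atom 11: Br (halogen, monovalent) → 0 H
  atom 12: C, bond orders sum to 3 (valence 4) → 1 H
  atom 13: C, bond orders sum to 4 (valence 4) → 0 H
  atom 14: N, bond orders sum to 1 (valence 3) → 2 H
  atom 15: O, bond orders sum to 2 (valence 2) → 0 H
  atom 16: C, bond orders sum to 2 (valence 4) → 2 H
  atom 17: C, bond orders sum to 2 (valence 4) → 2 H
  atom 18: C, bond orders sum to 3 (valence 4) → 1 H
  atom 19: C, bond orders sum to 2 (valence 4) → 2 H
  atom 20: C, bond orders sum to 1 (valence 4) → 3 H
  atom 21: C, bond orders sum to 4 (valence 4) → 0 H
  atom 22: O, bond orders sum to 2 (valence 2) → 0 H
  atom 23: N, bond orders sum to 1 (valence 3) → 2 H
Totals → C:16, H:27, Br:1, Cl:1, I:1, N:2, O:2.
In Hill order: C16H27BrClIN2O2.

C16H27BrClIN2O2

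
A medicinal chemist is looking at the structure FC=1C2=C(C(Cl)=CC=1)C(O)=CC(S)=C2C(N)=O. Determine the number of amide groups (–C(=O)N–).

The amide motif appears at heavy-atom position 15 in the SMILES.
Other groups present: 1 hydroxyl, 1 thiol.
Amide count: 1.

1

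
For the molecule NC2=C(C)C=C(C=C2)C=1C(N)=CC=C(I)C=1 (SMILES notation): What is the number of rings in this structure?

2

In SMILES, each pair of matching ring-closure digits denotes one ring-closing bond; the number of such bonds equals the number of independent rings.
Ring-closure bonds here: 2.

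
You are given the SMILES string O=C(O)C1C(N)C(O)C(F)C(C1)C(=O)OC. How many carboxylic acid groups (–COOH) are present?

1

The carboxylic acid motif appears at heavy-atom position 2 in the SMILES.
Other groups present: 1 ester, 1 hydroxyl, 1 primary amine.
Carboxylic acid count: 1.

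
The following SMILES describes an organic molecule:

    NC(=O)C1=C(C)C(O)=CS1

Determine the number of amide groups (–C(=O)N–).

1

The amide motif appears at heavy-atom position 2 in the SMILES.
Other groups present: 1 hydroxyl.
Amide count: 1.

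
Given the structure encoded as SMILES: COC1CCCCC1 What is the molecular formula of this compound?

Walk through each heavy atom and fill implicit hydrogens from standard valence (C 4, N 3, O 2, S 2, halogen 1):
  atom 1: C, bond orders sum to 1 (valence 4) → 3 H
  atom 2: O, bond orders sum to 2 (valence 2) → 0 H
  atom 3: C, bond orders sum to 3 (valence 4) → 1 H
  atom 4: C, bond orders sum to 2 (valence 4) → 2 H
  atom 5: C, bond orders sum to 2 (valence 4) → 2 H
  atom 6: C, bond orders sum to 2 (valence 4) → 2 H
  atom 7: C, bond orders sum to 2 (valence 4) → 2 H
  atom 8: C, bond orders sum to 2 (valence 4) → 2 H
Totals → C:7, H:14, O:1.
In Hill order: C7H14O.

C7H14O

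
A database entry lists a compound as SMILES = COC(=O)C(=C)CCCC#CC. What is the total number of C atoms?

Count every carbon token in the SMILES (each C, including those in ring-closure positions and inside branches).
Carbon count: 10.

10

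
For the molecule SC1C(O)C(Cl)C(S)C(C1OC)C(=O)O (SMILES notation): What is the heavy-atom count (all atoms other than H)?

Every atom symbol written in the SMILES (organic subset) is one heavy atom; implicit H are not written.
Heavy atoms by element → C:8, Cl:1, O:4, S:2.
Total: 15.

15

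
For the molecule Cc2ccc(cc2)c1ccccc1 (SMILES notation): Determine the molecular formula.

C13H12

Walk through each heavy atom and fill implicit hydrogens from standard valence (C 4, N 3, O 2, S 2, halogen 1); for lowercase aromatic atoms, an aromatic c carries 1 H when it has two neighbours and 0 H with three, and aromatic n carries 0 H:
  atom 1: C, bond orders sum to 1 (valence 4) → 3 H
  atom 2: aromatic c, 3 neighbours → 0 H
  atom 3: aromatic c, 2 neighbours → 1 H
  atom 4: aromatic c, 2 neighbours → 1 H
  atom 5: aromatic c, 3 neighbours → 0 H
  atom 6: aromatic c, 2 neighbours → 1 H
  atom 7: aromatic c, 2 neighbours → 1 H
  atom 8: aromatic c, 3 neighbours → 0 H
  atom 9: aromatic c, 2 neighbours → 1 H
  atom 10: aromatic c, 2 neighbours → 1 H
  atom 11: aromatic c, 2 neighbours → 1 H
  atom 12: aromatic c, 2 neighbours → 1 H
  atom 13: aromatic c, 2 neighbours → 1 H
Totals → C:13, H:12.
In Hill order: C13H12.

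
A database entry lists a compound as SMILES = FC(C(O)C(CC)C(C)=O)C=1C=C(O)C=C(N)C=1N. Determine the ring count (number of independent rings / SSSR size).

1

In SMILES, each pair of matching ring-closure digits denotes one ring-closing bond; the number of such bonds equals the number of independent rings.
Ring-closure bonds here: 1.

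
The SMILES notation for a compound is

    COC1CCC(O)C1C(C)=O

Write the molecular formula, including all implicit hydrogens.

C8H14O3

Walk through each heavy atom and fill implicit hydrogens from standard valence (C 4, N 3, O 2, S 2, halogen 1):
  atom 1: C, bond orders sum to 1 (valence 4) → 3 H
  atom 2: O, bond orders sum to 2 (valence 2) → 0 H
  atom 3: C, bond orders sum to 3 (valence 4) → 1 H
  atom 4: C, bond orders sum to 2 (valence 4) → 2 H
  atom 5: C, bond orders sum to 2 (valence 4) → 2 H
  atom 6: C, bond orders sum to 3 (valence 4) → 1 H
  atom 7: O, bond orders sum to 1 (valence 2) → 1 H
  atom 8: C, bond orders sum to 3 (valence 4) → 1 H
  atom 9: C, bond orders sum to 4 (valence 4) → 0 H
  atom 10: C, bond orders sum to 1 (valence 4) → 3 H
  atom 11: O, bond orders sum to 2 (valence 2) → 0 H
Totals → C:8, H:14, O:3.
In Hill order: C8H14O3.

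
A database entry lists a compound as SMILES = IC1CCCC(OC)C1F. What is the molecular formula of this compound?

C7H12FIO

Walk through each heavy atom and fill implicit hydrogens from standard valence (C 4, N 3, O 2, S 2, halogen 1):
  atom 1: I (halogen, monovalent) → 0 H
  atom 2: C, bond orders sum to 3 (valence 4) → 1 H
  atom 3: C, bond orders sum to 2 (valence 4) → 2 H
  atom 4: C, bond orders sum to 2 (valence 4) → 2 H
  atom 5: C, bond orders sum to 2 (valence 4) → 2 H
  atom 6: C, bond orders sum to 3 (valence 4) → 1 H
  atom 7: O, bond orders sum to 2 (valence 2) → 0 H
  atom 8: C, bond orders sum to 1 (valence 4) → 3 H
  atom 9: C, bond orders sum to 3 (valence 4) → 1 H
  atom 10: F (halogen, monovalent) → 0 H
Totals → C:7, H:12, F:1, I:1, O:1.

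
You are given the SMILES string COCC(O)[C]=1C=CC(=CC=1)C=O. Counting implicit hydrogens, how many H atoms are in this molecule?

12

Walk through each heavy atom and fill implicit hydrogens from standard valence (C 4, N 3, O 2, S 2, halogen 1):
  atom 1: C, bond orders sum to 1 (valence 4) → 3 H
  atom 2: O, bond orders sum to 2 (valence 2) → 0 H
  atom 3: C, bond orders sum to 2 (valence 4) → 2 H
  atom 4: C, bond orders sum to 3 (valence 4) → 1 H
  atom 5: O, bond orders sum to 1 (valence 2) → 1 H
  atom 6: C with explicit H count 0
  atom 7: C, bond orders sum to 3 (valence 4) → 1 H
  atom 8: C, bond orders sum to 3 (valence 4) → 1 H
  atom 9: C, bond orders sum to 4 (valence 4) → 0 H
  atom 10: C, bond orders sum to 3 (valence 4) → 1 H
  atom 11: C, bond orders sum to 3 (valence 4) → 1 H
  atom 12: C, bond orders sum to 3 (valence 4) → 1 H
  atom 13: O, bond orders sum to 2 (valence 2) → 0 H
Total hydrogens: 12.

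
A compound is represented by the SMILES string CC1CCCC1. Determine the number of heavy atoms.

Every atom symbol written in the SMILES (organic subset) is one heavy atom; implicit H are not written.
Heavy atoms by element → C:6.
Total: 6.

6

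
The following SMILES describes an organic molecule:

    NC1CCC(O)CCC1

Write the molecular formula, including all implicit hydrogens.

C7H15NO

Walk through each heavy atom and fill implicit hydrogens from standard valence (C 4, N 3, O 2, S 2, halogen 1):
  atom 1: N, bond orders sum to 1 (valence 3) → 2 H
  atom 2: C, bond orders sum to 3 (valence 4) → 1 H
  atom 3: C, bond orders sum to 2 (valence 4) → 2 H
  atom 4: C, bond orders sum to 2 (valence 4) → 2 H
  atom 5: C, bond orders sum to 3 (valence 4) → 1 H
  atom 6: O, bond orders sum to 1 (valence 2) → 1 H
  atom 7: C, bond orders sum to 2 (valence 4) → 2 H
  atom 8: C, bond orders sum to 2 (valence 4) → 2 H
  atom 9: C, bond orders sum to 2 (valence 4) → 2 H
Totals → C:7, H:15, N:1, O:1.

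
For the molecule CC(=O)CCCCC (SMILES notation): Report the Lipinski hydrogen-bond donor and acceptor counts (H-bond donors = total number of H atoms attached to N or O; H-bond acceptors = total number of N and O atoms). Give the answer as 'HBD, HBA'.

0, 1

Donors: find every N or O and count the H atoms it carries.
  atom 3 (O): bond orders sum to 2 → 0 H
Lipinski HBD = 0.
Acceptors: N atoms = 0, O atoms = 1 → HBA = 1.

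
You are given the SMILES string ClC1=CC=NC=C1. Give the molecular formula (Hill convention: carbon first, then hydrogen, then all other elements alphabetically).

C5H4ClN

Walk through each heavy atom and fill implicit hydrogens from standard valence (C 4, N 3, O 2, S 2, halogen 1):
  atom 1: Cl (halogen, monovalent) → 0 H
  atom 2: C, bond orders sum to 4 (valence 4) → 0 H
  atom 3: C, bond orders sum to 3 (valence 4) → 1 H
  atom 4: C, bond orders sum to 3 (valence 4) → 1 H
  atom 5: N, bond orders sum to 3 (valence 3) → 0 H
  atom 6: C, bond orders sum to 3 (valence 4) → 1 H
  atom 7: C, bond orders sum to 3 (valence 4) → 1 H
Totals → C:5, H:4, Cl:1, N:1.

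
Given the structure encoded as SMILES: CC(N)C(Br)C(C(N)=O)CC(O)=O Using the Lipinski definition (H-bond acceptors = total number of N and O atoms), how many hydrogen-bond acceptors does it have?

5

N atoms: 2; O atoms: 3.
Lipinski HBA = 2 + 3 = 5.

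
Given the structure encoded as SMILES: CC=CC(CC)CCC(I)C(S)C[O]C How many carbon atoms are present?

12

Count every carbon token in the SMILES (each C, including those in ring-closure positions and inside branches).
Carbon count: 12.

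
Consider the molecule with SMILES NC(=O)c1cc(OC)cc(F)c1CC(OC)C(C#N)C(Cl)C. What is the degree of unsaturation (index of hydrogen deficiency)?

Molecular formula: C15H18ClFN2O3.
DoU = (2C + 2 + N − H − X) / 2, where X is the halogen count and O/S are ignored.
    = (2·15 + 2 + 2 − 18 − 2) / 2 = 14 / 2 = 7.

7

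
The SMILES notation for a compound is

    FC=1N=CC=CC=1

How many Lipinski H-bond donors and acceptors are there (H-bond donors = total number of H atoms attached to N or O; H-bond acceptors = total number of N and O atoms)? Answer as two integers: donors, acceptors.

0, 1

Donors: find every N or O and count the H atoms it carries.
  atom 3 (N): bond orders sum to 3 → 0 H
Lipinski HBD = 0.
Acceptors: N atoms = 1, O atoms = 0 → HBA = 1.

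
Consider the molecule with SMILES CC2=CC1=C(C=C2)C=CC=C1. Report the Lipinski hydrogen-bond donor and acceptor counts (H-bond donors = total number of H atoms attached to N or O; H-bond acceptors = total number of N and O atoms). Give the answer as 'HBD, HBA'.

Donors: find every N or O and count the H atoms it carries.
  (no N or O atoms present)
Lipinski HBD = 0.
Acceptors: N atoms = 0, O atoms = 0 → HBA = 0.

0, 0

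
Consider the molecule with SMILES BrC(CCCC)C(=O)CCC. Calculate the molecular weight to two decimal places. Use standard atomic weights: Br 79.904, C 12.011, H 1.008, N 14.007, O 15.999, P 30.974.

221.14 g/mol

First, the molecular formula is C9H17BrO (counting implicit H from valence).
  Br: 1 × 79.904 = 79.904
  C: 9 × 12.011 = 108.099
  H: 17 × 1.008 = 17.136
  O: 1 × 15.999 = 15.999
Sum: 1×79.904 + 9×12.011 + 17×1.008 + 1×15.999 = 221.138 → 221.14 g/mol.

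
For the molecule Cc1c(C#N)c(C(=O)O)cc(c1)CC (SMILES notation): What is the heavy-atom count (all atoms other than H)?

Every atom symbol written in the SMILES (organic subset) is one heavy atom; implicit H are not written.
Heavy atoms by element → C:11, N:1, O:2.
Total: 14.

14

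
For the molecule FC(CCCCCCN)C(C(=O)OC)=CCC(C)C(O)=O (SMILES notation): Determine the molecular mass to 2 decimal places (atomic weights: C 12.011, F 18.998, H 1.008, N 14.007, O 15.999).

303.37 g/mol

First, the molecular formula is C15H26FNO4 (counting implicit H from valence).
  C: 15 × 12.011 = 180.165
  F: 1 × 18.998 = 18.998
  H: 26 × 1.008 = 26.208
  N: 1 × 14.007 = 14.007
  O: 4 × 15.999 = 63.996
Sum: 15×12.011 + 1×18.998 + 26×1.008 + 1×14.007 + 4×15.999 = 303.374 → 303.37 g/mol.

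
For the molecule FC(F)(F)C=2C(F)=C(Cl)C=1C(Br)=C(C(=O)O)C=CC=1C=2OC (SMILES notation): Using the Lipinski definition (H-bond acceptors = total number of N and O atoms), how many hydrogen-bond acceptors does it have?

3

N atoms: 0; O atoms: 3.
Lipinski HBA = 0 + 3 = 3.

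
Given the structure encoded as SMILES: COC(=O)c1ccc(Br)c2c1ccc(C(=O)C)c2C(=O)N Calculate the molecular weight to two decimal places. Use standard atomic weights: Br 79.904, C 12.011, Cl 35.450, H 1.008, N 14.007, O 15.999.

First, the molecular formula is C15H12BrNO4 (counting implicit H from valence).
  Br: 1 × 79.904 = 79.904
  C: 15 × 12.011 = 180.165
  H: 12 × 1.008 = 12.096
  N: 1 × 14.007 = 14.007
  O: 4 × 15.999 = 63.996
Sum: 1×79.904 + 15×12.011 + 12×1.008 + 1×14.007 + 4×15.999 = 350.168 → 350.17 g/mol.

350.17 g/mol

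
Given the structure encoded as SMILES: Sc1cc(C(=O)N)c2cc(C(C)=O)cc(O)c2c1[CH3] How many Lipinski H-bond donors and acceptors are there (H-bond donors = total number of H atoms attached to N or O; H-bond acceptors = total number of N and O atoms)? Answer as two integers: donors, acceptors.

Donors: find every N or O and count the H atoms it carries.
  atom 6 (O): bond orders sum to 2 → 0 H
  atom 7 (N): bond orders sum to 1 → 2 H
  atom 13 (O): bond orders sum to 2 → 0 H
  atom 16 (O): bond orders sum to 1 → 1 H
Lipinski HBD = 3.
Acceptors: N atoms = 1, O atoms = 3 → HBA = 4.

3, 4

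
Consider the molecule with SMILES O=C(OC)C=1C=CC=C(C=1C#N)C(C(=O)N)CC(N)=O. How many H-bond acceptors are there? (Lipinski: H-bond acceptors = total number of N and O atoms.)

N atoms: 3; O atoms: 4.
Lipinski HBA = 3 + 4 = 7.

7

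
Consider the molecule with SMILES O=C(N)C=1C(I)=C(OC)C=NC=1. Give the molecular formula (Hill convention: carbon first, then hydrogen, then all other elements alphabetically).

C7H7IN2O2

Walk through each heavy atom and fill implicit hydrogens from standard valence (C 4, N 3, O 2, S 2, halogen 1):
  atom 1: O, bond orders sum to 2 (valence 2) → 0 H
  atom 2: C, bond orders sum to 4 (valence 4) → 0 H
  atom 3: N, bond orders sum to 1 (valence 3) → 2 H
  atom 4: C, bond orders sum to 4 (valence 4) → 0 H
  atom 5: C, bond orders sum to 4 (valence 4) → 0 H
  atom 6: I (halogen, monovalent) → 0 H
  atom 7: C, bond orders sum to 4 (valence 4) → 0 H
  atom 8: O, bond orders sum to 2 (valence 2) → 0 H
  atom 9: C, bond orders sum to 1 (valence 4) → 3 H
  atom 10: C, bond orders sum to 3 (valence 4) → 1 H
  atom 11: N, bond orders sum to 3 (valence 3) → 0 H
  atom 12: C, bond orders sum to 3 (valence 4) → 1 H
Totals → C:7, H:7, I:1, N:2, O:2.
In Hill order: C7H7IN2O2.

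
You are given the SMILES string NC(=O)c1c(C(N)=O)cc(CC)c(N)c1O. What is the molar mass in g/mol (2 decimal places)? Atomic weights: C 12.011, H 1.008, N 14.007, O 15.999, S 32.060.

First, the molecular formula is C10H13N3O3 (counting implicit H from valence).
  C: 10 × 12.011 = 120.110
  H: 13 × 1.008 = 13.104
  N: 3 × 14.007 = 42.021
  O: 3 × 15.999 = 47.997
Sum: 10×12.011 + 13×1.008 + 3×14.007 + 3×15.999 = 223.232 → 223.23 g/mol.

223.23 g/mol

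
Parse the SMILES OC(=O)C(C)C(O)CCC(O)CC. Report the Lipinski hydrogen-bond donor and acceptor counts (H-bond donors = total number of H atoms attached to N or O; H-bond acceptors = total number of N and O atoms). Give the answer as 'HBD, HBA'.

Donors: find every N or O and count the H atoms it carries.
  atom 1 (O): bond orders sum to 1 → 1 H
  atom 3 (O): bond orders sum to 2 → 0 H
  atom 7 (O): bond orders sum to 1 → 1 H
  atom 11 (O): bond orders sum to 1 → 1 H
Lipinski HBD = 3.
Acceptors: N atoms = 0, O atoms = 4 → HBA = 4.

3, 4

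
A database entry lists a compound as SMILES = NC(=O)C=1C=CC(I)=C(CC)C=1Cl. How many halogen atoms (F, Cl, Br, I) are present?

2

Halogen atoms appear at heavy-atom positions 8, 13 (1×Cl, 1×I).
Other groups present: 1 amide.
Halogen count: 2.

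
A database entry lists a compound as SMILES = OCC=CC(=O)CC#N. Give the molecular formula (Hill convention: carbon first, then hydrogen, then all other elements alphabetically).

C6H7NO2

Walk through each heavy atom and fill implicit hydrogens from standard valence (C 4, N 3, O 2, S 2, halogen 1):
  atom 1: O, bond orders sum to 1 (valence 2) → 1 H
  atom 2: C, bond orders sum to 2 (valence 4) → 2 H
  atom 3: C, bond orders sum to 3 (valence 4) → 1 H
  atom 4: C, bond orders sum to 3 (valence 4) → 1 H
  atom 5: C, bond orders sum to 4 (valence 4) → 0 H
  atom 6: O, bond orders sum to 2 (valence 2) → 0 H
  atom 7: C, bond orders sum to 2 (valence 4) → 2 H
  atom 8: C, bond orders sum to 4 (valence 4) → 0 H
  atom 9: N, bond orders sum to 3 (valence 3) → 0 H
Totals → C:6, H:7, N:1, O:2.
In Hill order: C6H7NO2.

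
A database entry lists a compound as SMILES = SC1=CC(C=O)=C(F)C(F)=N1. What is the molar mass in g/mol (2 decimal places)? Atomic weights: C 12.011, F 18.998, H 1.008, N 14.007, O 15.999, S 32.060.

175.15 g/mol

First, the molecular formula is C6H3F2NOS (counting implicit H from valence).
  C: 6 × 12.011 = 72.066
  F: 2 × 18.998 = 37.996
  H: 3 × 1.008 = 3.024
  N: 1 × 14.007 = 14.007
  O: 1 × 15.999 = 15.999
  S: 1 × 32.060 = 32.060
Sum: 6×12.011 + 2×18.998 + 3×1.008 + 1×14.007 + 1×15.999 + 1×32.060 = 175.152 → 175.15 g/mol.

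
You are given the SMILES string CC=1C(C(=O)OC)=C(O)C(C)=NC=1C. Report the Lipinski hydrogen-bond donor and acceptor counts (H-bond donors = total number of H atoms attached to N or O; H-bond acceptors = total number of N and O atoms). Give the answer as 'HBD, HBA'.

1, 4

Donors: find every N or O and count the H atoms it carries.
  atom 5 (O): bond orders sum to 2 → 0 H
  atom 6 (O): bond orders sum to 2 → 0 H
  atom 9 (O): bond orders sum to 1 → 1 H
  atom 12 (N): bond orders sum to 3 → 0 H
Lipinski HBD = 1.
Acceptors: N atoms = 1, O atoms = 3 → HBA = 4.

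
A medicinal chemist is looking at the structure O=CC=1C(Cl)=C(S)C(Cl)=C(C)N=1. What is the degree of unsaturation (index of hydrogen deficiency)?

Degree of unsaturation = (number of rings) + (number of π bonds).
Ring closures in the SMILES: 1.
π bonds: 4 double bonds (each 1 DoU) → 4 DoU from unsaturation.
Total DoU = 1 + 4 = 5.

5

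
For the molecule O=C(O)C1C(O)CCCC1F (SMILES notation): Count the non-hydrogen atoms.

11

Every atom symbol written in the SMILES (organic subset) is one heavy atom; implicit H are not written.
Heavy atoms by element → C:7, F:1, O:3.
Total: 11.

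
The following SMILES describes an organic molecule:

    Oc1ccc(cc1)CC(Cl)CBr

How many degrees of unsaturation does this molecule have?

4

Molecular formula: C9H10BrClO.
DoU = (2C + 2 + N − H − X) / 2, where X is the halogen count and O/S are ignored.
    = (2·9 + 2 + 0 − 10 − 2) / 2 = 8 / 2 = 4.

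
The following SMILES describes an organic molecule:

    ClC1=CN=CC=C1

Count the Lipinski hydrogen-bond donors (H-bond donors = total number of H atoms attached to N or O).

Donors: find every N or O and count the H atoms it carries.
  atom 4 (N): bond orders sum to 3 → 0 H
Lipinski HBD = 0.

0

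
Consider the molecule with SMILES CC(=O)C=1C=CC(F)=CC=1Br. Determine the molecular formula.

C8H6BrFO

Walk through each heavy atom and fill implicit hydrogens from standard valence (C 4, N 3, O 2, S 2, halogen 1):
  atom 1: C, bond orders sum to 1 (valence 4) → 3 H
  atom 2: C, bond orders sum to 4 (valence 4) → 0 H
  atom 3: O, bond orders sum to 2 (valence 2) → 0 H
  atom 4: C, bond orders sum to 4 (valence 4) → 0 H
  atom 5: C, bond orders sum to 3 (valence 4) → 1 H
  atom 6: C, bond orders sum to 3 (valence 4) → 1 H
  atom 7: C, bond orders sum to 4 (valence 4) → 0 H
  atom 8: F (halogen, monovalent) → 0 H
  atom 9: C, bond orders sum to 3 (valence 4) → 1 H
  atom 10: C, bond orders sum to 4 (valence 4) → 0 H
  atom 11: Br (halogen, monovalent) → 0 H
Totals → C:8, H:6, Br:1, F:1, O:1.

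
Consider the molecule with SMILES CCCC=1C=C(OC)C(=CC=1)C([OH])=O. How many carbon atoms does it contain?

Count every carbon token in the SMILES (each C, including those in ring-closure positions and inside branches).
Carbon count: 11.

11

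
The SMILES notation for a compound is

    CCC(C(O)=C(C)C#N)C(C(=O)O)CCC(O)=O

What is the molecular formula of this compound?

C12H17NO5

Walk through each heavy atom and fill implicit hydrogens from standard valence (C 4, N 3, O 2, S 2, halogen 1):
  atom 1: C, bond orders sum to 1 (valence 4) → 3 H
  atom 2: C, bond orders sum to 2 (valence 4) → 2 H
  atom 3: C, bond orders sum to 3 (valence 4) → 1 H
  atom 4: C, bond orders sum to 4 (valence 4) → 0 H
  atom 5: O, bond orders sum to 1 (valence 2) → 1 H
  atom 6: C, bond orders sum to 4 (valence 4) → 0 H
  atom 7: C, bond orders sum to 1 (valence 4) → 3 H
  atom 8: C, bond orders sum to 4 (valence 4) → 0 H
  atom 9: N, bond orders sum to 3 (valence 3) → 0 H
  atom 10: C, bond orders sum to 3 (valence 4) → 1 H
  atom 11: C, bond orders sum to 4 (valence 4) → 0 H
  atom 12: O, bond orders sum to 2 (valence 2) → 0 H
  atom 13: O, bond orders sum to 1 (valence 2) → 1 H
  atom 14: C, bond orders sum to 2 (valence 4) → 2 H
  atom 15: C, bond orders sum to 2 (valence 4) → 2 H
  atom 16: C, bond orders sum to 4 (valence 4) → 0 H
  atom 17: O, bond orders sum to 1 (valence 2) → 1 H
  atom 18: O, bond orders sum to 2 (valence 2) → 0 H
Totals → C:12, H:17, N:1, O:5.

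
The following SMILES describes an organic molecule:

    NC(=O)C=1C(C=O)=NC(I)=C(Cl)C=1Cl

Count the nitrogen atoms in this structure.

2

Scan the SMILES for N atoms (remember two-letter symbols like Cl and Br are single atoms).
Nitrogen count: 2.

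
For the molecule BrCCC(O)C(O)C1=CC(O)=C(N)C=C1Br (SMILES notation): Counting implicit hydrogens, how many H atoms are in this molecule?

Walk through each heavy atom and fill implicit hydrogens from standard valence (C 4, N 3, O 2, S 2, halogen 1):
  atom 1: Br (halogen, monovalent) → 0 H
  atom 2: C, bond orders sum to 2 (valence 4) → 2 H
  atom 3: C, bond orders sum to 2 (valence 4) → 2 H
  atom 4: C, bond orders sum to 3 (valence 4) → 1 H
  atom 5: O, bond orders sum to 1 (valence 2) → 1 H
  atom 6: C, bond orders sum to 3 (valence 4) → 1 H
  atom 7: O, bond orders sum to 1 (valence 2) → 1 H
  atom 8: C, bond orders sum to 4 (valence 4) → 0 H
  atom 9: C, bond orders sum to 3 (valence 4) → 1 H
  atom 10: C, bond orders sum to 4 (valence 4) → 0 H
  atom 11: O, bond orders sum to 1 (valence 2) → 1 H
  atom 12: C, bond orders sum to 4 (valence 4) → 0 H
  atom 13: N, bond orders sum to 1 (valence 3) → 2 H
  atom 14: C, bond orders sum to 3 (valence 4) → 1 H
  atom 15: C, bond orders sum to 4 (valence 4) → 0 H
  atom 16: Br (halogen, monovalent) → 0 H
Total hydrogens: 13.

13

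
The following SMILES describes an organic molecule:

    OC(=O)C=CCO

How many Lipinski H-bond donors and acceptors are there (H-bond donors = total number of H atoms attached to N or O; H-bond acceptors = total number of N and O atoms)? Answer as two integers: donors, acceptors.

Donors: find every N or O and count the H atoms it carries.
  atom 1 (O): bond orders sum to 1 → 1 H
  atom 3 (O): bond orders sum to 2 → 0 H
  atom 7 (O): bond orders sum to 1 → 1 H
Lipinski HBD = 2.
Acceptors: N atoms = 0, O atoms = 3 → HBA = 3.

2, 3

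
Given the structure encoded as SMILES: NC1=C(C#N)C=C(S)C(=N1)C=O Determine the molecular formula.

Walk through each heavy atom and fill implicit hydrogens from standard valence (C 4, N 3, O 2, S 2, halogen 1):
  atom 1: N, bond orders sum to 1 (valence 3) → 2 H
  atom 2: C, bond orders sum to 4 (valence 4) → 0 H
  atom 3: C, bond orders sum to 4 (valence 4) → 0 H
  atom 4: C, bond orders sum to 4 (valence 4) → 0 H
  atom 5: N, bond orders sum to 3 (valence 3) → 0 H
  atom 6: C, bond orders sum to 3 (valence 4) → 1 H
  atom 7: C, bond orders sum to 4 (valence 4) → 0 H
  atom 8: S, bond orders sum to 1 (valence 2) → 1 H
  atom 9: C, bond orders sum to 4 (valence 4) → 0 H
  atom 10: N, bond orders sum to 3 (valence 3) → 0 H
  atom 11: C, bond orders sum to 3 (valence 4) → 1 H
  atom 12: O, bond orders sum to 2 (valence 2) → 0 H
Totals → C:7, H:5, N:3, O:1, S:1.

C7H5N3OS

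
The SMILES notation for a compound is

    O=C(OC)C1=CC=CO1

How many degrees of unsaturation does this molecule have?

Molecular formula: C6H6O3.
DoU = (2C + 2 + N − H − X) / 2, where X is the halogen count and O/S are ignored.
    = (2·6 + 2 + 0 − 6 − 0) / 2 = 8 / 2 = 4.

4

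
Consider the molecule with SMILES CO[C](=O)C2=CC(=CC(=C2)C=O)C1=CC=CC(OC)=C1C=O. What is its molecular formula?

C17H14O5

Walk through each heavy atom and fill implicit hydrogens from standard valence (C 4, N 3, O 2, S 2, halogen 1):
  atom 1: C, bond orders sum to 1 (valence 4) → 3 H
  atom 2: O, bond orders sum to 2 (valence 2) → 0 H
  atom 3: C with explicit H count 0
  atom 4: O, bond orders sum to 2 (valence 2) → 0 H
  atom 5: C, bond orders sum to 4 (valence 4) → 0 H
  atom 6: C, bond orders sum to 3 (valence 4) → 1 H
  atom 7: C, bond orders sum to 4 (valence 4) → 0 H
  atom 8: C, bond orders sum to 3 (valence 4) → 1 H
  atom 9: C, bond orders sum to 4 (valence 4) → 0 H
  atom 10: C, bond orders sum to 3 (valence 4) → 1 H
  atom 11: C, bond orders sum to 3 (valence 4) → 1 H
  atom 12: O, bond orders sum to 2 (valence 2) → 0 H
  atom 13: C, bond orders sum to 4 (valence 4) → 0 H
  atom 14: C, bond orders sum to 3 (valence 4) → 1 H
  atom 15: C, bond orders sum to 3 (valence 4) → 1 H
  atom 16: C, bond orders sum to 3 (valence 4) → 1 H
  atom 17: C, bond orders sum to 4 (valence 4) → 0 H
  atom 18: O, bond orders sum to 2 (valence 2) → 0 H
  atom 19: C, bond orders sum to 1 (valence 4) → 3 H
  atom 20: C, bond orders sum to 4 (valence 4) → 0 H
  atom 21: C, bond orders sum to 3 (valence 4) → 1 H
  atom 22: O, bond orders sum to 2 (valence 2) → 0 H
Totals → C:17, H:14, O:5.
In Hill order: C17H14O5.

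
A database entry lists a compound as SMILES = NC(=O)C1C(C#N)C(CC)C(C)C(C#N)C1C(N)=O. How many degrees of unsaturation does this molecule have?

Degree of unsaturation = (number of rings) + (number of π bonds).
Ring closures in the SMILES: 1.
π bonds: 2 double bonds (each 1 DoU), 2 triple bonds (each 2 DoU) → 6 DoU from unsaturation.
Total DoU = 1 + 6 = 7.

7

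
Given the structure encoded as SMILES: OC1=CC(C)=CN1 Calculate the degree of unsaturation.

3

Degree of unsaturation = (number of rings) + (number of π bonds).
Ring closures in the SMILES: 1.
π bonds: 2 double bonds (each 1 DoU) → 2 DoU from unsaturation.
Total DoU = 1 + 2 = 3.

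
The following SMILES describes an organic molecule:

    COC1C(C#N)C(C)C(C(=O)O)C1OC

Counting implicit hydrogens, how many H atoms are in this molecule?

15

Walk through each heavy atom and fill implicit hydrogens from standard valence (C 4, N 3, O 2, S 2, halogen 1):
  atom 1: C, bond orders sum to 1 (valence 4) → 3 H
  atom 2: O, bond orders sum to 2 (valence 2) → 0 H
  atom 3: C, bond orders sum to 3 (valence 4) → 1 H
  atom 4: C, bond orders sum to 3 (valence 4) → 1 H
  atom 5: C, bond orders sum to 4 (valence 4) → 0 H
  atom 6: N, bond orders sum to 3 (valence 3) → 0 H
  atom 7: C, bond orders sum to 3 (valence 4) → 1 H
  atom 8: C, bond orders sum to 1 (valence 4) → 3 H
  atom 9: C, bond orders sum to 3 (valence 4) → 1 H
  atom 10: C, bond orders sum to 4 (valence 4) → 0 H
  atom 11: O, bond orders sum to 2 (valence 2) → 0 H
  atom 12: O, bond orders sum to 1 (valence 2) → 1 H
  atom 13: C, bond orders sum to 3 (valence 4) → 1 H
  atom 14: O, bond orders sum to 2 (valence 2) → 0 H
  atom 15: C, bond orders sum to 1 (valence 4) → 3 H
Total hydrogens: 15.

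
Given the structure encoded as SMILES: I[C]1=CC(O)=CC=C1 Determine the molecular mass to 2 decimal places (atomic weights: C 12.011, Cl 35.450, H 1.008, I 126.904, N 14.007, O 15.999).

First, the molecular formula is C6H5IO (counting implicit H from valence).
  C: 6 × 12.011 = 72.066
  H: 5 × 1.008 = 5.040
  I: 1 × 126.904 = 126.904
  O: 1 × 15.999 = 15.999
Sum: 6×12.011 + 5×1.008 + 1×126.904 + 1×15.999 = 220.009 → 220.01 g/mol.

220.01 g/mol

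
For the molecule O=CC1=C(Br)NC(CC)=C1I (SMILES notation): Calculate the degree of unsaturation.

Molecular formula: C7H7BrINO.
DoU = (2C + 2 + N − H − X) / 2, where X is the halogen count and O/S are ignored.
    = (2·7 + 2 + 1 − 7 − 2) / 2 = 8 / 2 = 4.

4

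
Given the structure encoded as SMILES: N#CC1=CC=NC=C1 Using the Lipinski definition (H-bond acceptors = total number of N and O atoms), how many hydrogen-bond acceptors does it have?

2

N atoms: 2; O atoms: 0.
Lipinski HBA = 2 + 0 = 2.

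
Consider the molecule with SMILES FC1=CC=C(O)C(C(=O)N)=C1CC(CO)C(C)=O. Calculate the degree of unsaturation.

Degree of unsaturation = (number of rings) + (number of π bonds).
Ring closures in the SMILES: 1.
π bonds: 5 double bonds (each 1 DoU) → 5 DoU from unsaturation.
Total DoU = 1 + 5 = 6.

6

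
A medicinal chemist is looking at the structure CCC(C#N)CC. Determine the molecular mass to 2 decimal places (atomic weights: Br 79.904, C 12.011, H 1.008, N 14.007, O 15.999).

97.16 g/mol

First, the molecular formula is C6H11N (counting implicit H from valence).
  C: 6 × 12.011 = 72.066
  H: 11 × 1.008 = 11.088
  N: 1 × 14.007 = 14.007
Sum: 6×12.011 + 11×1.008 + 1×14.007 = 97.161 → 97.16 g/mol.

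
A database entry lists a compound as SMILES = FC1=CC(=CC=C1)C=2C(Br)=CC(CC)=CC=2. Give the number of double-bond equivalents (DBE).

Molecular formula: C14H12BrF.
DoU = (2C + 2 + N − H − X) / 2, where X is the halogen count and O/S are ignored.
    = (2·14 + 2 + 0 − 12 − 2) / 2 = 16 / 2 = 8.

8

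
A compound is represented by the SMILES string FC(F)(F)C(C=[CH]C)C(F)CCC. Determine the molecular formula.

C9H14F4

Walk through each heavy atom and fill implicit hydrogens from standard valence (C 4, N 3, O 2, S 2, halogen 1):
  atom 1: F (halogen, monovalent) → 0 H
  atom 2: C, bond orders sum to 4 (valence 4) → 0 H
  atom 3: F (halogen, monovalent) → 0 H
  atom 4: F (halogen, monovalent) → 0 H
  atom 5: C, bond orders sum to 3 (valence 4) → 1 H
  atom 6: C, bond orders sum to 3 (valence 4) → 1 H
  atom 7: C with explicit H count 1
  atom 8: C, bond orders sum to 1 (valence 4) → 3 H
  atom 9: C, bond orders sum to 3 (valence 4) → 1 H
  atom 10: F (halogen, monovalent) → 0 H
  atom 11: C, bond orders sum to 2 (valence 4) → 2 H
  atom 12: C, bond orders sum to 2 (valence 4) → 2 H
  atom 13: C, bond orders sum to 1 (valence 4) → 3 H
Totals → C:9, H:14, F:4.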